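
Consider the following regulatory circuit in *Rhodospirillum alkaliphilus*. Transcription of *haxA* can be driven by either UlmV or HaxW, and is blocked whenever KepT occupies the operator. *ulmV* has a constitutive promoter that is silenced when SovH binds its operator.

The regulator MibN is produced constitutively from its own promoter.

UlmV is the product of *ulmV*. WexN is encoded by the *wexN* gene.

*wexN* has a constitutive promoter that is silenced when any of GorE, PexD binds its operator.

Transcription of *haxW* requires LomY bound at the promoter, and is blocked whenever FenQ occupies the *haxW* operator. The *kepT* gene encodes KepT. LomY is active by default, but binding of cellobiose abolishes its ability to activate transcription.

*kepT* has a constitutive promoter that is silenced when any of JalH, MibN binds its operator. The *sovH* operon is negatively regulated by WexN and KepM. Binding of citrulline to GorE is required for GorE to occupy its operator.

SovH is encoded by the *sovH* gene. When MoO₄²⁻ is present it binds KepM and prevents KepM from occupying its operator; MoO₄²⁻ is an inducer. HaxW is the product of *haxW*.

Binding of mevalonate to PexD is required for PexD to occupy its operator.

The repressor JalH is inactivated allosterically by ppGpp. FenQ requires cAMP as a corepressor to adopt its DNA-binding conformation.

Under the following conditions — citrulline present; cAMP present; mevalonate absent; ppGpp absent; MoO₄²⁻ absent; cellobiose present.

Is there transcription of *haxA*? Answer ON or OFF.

ON

Citrulline is present, so GorE is active.
Mevalonate is absent, so PexD is inactive.
With repressor GorE bound, *wexN* is not transcribed.
So WexN is not produced.
MoO₄²⁻ is absent, so KepM is active.
With repressor KepM bound, *sovH* is not transcribed.
So SovH is not produced.
With no repressor bound, *ulmV* is transcribed.
So UlmV is produced and active.
cAMP is present, so FenQ is active.
Cellobiose is present, so LomY is inactive.
With repressor FenQ bound, *haxW* is not transcribed.
So HaxW is not produced.
ppGpp is absent, so JalH is active.
MibN is produced constitutively and is active.
With repressor JalH bound, *kepT* is not transcribed.
So KepT is not produced.
Activator UlmV is present, so *haxA* is transcribed.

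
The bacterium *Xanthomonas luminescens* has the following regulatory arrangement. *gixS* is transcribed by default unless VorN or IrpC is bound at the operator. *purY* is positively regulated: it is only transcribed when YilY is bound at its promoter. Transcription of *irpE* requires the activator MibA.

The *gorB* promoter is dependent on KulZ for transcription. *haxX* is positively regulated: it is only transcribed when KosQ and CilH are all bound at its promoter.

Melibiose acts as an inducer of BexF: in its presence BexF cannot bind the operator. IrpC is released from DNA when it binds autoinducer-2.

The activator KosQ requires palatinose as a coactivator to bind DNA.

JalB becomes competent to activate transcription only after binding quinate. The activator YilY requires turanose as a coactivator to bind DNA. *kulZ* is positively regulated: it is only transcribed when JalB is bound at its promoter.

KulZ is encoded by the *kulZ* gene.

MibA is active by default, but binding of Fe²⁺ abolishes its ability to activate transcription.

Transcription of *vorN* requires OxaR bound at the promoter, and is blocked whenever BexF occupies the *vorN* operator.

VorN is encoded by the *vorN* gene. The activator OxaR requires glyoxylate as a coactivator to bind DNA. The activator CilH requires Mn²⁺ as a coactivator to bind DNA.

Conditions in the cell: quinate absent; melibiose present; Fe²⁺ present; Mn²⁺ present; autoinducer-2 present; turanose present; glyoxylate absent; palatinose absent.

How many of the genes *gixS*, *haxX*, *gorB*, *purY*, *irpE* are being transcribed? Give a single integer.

2

Glyoxylate is absent, so OxaR is inactive.
Melibiose is present, so BexF is inactive.
Required activator OxaR is absent, so *vorN* is not transcribed.
So VorN is not produced.
Autoinducer-2 is present, so IrpC is inactive.
With no repressor bound, *gixS* is transcribed.
→ *gixS* is ON.
Palatinose is absent, so KosQ is inactive.
Mn²⁺ is present, so CilH is active.
Required activator KosQ is absent, so *haxX* is not transcribed.
→ *haxX* is OFF.
Quinate is absent, so JalB is inactive.
Required activator JalB is absent, so *kulZ* is not transcribed.
So KulZ is not produced.
Required activator KulZ is absent, so *gorB* is not transcribed.
→ *gorB* is OFF.
Turanose is present, so YilY is active.
No repressor is bound and YilY is active, so *purY* is transcribed.
→ *purY* is ON.
Fe²⁺ is present, so MibA is inactive.
Required activator MibA is absent, so *irpE* is not transcribed.
→ *irpE* is OFF.
2 of the 5 genes are transcribed.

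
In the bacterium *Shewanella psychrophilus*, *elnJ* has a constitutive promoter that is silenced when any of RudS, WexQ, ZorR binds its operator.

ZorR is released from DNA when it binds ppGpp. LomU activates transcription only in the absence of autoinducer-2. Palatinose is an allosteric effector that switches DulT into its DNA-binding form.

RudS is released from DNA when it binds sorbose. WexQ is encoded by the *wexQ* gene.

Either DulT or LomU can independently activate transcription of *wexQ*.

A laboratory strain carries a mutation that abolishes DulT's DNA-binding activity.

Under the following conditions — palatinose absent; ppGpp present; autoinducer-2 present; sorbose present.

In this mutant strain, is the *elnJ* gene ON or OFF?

Sorbose is present, so RudS is inactive.
DulT is non-functional in this strain, so it has no effect.
Autoinducer-2 is present, so LomU is inactive.
No activator is available at the *wexQ* promoter, so *wexQ* is not transcribed.
So WexQ is not produced.
ppGpp is present, so ZorR is inactive.
With no repressor bound, *elnJ* is transcribed.

ON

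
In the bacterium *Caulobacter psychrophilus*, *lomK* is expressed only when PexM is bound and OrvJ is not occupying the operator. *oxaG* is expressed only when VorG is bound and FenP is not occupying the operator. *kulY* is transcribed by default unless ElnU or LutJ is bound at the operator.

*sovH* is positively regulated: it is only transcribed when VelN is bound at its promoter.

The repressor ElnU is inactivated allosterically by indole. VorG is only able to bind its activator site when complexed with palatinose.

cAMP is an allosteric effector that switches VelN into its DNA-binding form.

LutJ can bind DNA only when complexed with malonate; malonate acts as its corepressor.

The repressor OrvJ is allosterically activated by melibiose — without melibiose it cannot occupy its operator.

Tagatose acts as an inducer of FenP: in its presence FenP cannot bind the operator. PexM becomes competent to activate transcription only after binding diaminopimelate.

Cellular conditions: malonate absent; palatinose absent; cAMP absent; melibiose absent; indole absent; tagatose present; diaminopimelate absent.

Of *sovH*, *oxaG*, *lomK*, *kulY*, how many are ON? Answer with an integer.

cAMP is absent, so VelN is inactive.
Required activator VelN is absent, so *sovH* is not transcribed.
→ *sovH* is OFF.
Tagatose is present, so FenP is inactive.
Palatinose is absent, so VorG is inactive.
Required activator VorG is absent, so *oxaG* is not transcribed.
→ *oxaG* is OFF.
Diaminopimelate is absent, so PexM is inactive.
Melibiose is absent, so OrvJ is inactive.
Required activator PexM is absent, so *lomK* is not transcribed.
→ *lomK* is OFF.
Indole is absent, so ElnU is active.
Malonate is absent, so LutJ is inactive.
With repressor ElnU bound, *kulY* is not transcribed.
→ *kulY* is OFF.
0 of the 4 genes are transcribed.

0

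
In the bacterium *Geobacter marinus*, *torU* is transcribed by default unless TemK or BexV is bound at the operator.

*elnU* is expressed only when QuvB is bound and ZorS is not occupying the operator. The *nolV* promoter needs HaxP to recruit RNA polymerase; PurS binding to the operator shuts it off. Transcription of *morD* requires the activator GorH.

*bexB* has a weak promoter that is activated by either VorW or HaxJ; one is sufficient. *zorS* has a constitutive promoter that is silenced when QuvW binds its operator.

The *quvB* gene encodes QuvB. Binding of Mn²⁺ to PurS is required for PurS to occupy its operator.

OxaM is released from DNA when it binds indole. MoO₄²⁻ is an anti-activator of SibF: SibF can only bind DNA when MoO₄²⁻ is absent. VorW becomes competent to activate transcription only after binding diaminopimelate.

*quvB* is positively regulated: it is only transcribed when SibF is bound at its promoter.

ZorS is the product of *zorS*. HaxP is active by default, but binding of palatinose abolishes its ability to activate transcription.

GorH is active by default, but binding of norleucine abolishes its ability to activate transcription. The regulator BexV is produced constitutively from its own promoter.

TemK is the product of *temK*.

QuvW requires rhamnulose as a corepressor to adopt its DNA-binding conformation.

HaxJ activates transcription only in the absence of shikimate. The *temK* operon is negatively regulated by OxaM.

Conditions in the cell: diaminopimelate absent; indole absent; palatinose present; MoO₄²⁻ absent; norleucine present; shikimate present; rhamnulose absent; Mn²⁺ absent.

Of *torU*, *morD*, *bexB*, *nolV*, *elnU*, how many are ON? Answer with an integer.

0

Indole is absent, so OxaM is active.
With repressor OxaM bound, *temK* is not transcribed.
So TemK is not produced.
BexV is produced constitutively and is active.
With repressor BexV bound, *torU* is not transcribed.
→ *torU* is OFF.
Norleucine is present, so GorH is inactive.
Required activator GorH is absent, so *morD* is not transcribed.
→ *morD* is OFF.
Diaminopimelate is absent, so VorW is inactive.
Shikimate is present, so HaxJ is inactive.
No activator is available at the *bexB* promoter, so *bexB* is not transcribed.
→ *bexB* is OFF.
Mn²⁺ is absent, so PurS is inactive.
Palatinose is present, so HaxP is inactive.
Required activator HaxP is absent, so *nolV* is not transcribed.
→ *nolV* is OFF.
Rhamnulose is absent, so QuvW is inactive.
With no repressor bound, *zorS* is transcribed.
So ZorS is produced and active.
MoO₄²⁻ is absent, so SibF is active.
No repressor is bound and SibF is active, so *quvB* is transcribed.
So QuvB is produced and active.
With repressor ZorS bound, *elnU* is not transcribed.
→ *elnU* is OFF.
0 of the 5 genes are transcribed.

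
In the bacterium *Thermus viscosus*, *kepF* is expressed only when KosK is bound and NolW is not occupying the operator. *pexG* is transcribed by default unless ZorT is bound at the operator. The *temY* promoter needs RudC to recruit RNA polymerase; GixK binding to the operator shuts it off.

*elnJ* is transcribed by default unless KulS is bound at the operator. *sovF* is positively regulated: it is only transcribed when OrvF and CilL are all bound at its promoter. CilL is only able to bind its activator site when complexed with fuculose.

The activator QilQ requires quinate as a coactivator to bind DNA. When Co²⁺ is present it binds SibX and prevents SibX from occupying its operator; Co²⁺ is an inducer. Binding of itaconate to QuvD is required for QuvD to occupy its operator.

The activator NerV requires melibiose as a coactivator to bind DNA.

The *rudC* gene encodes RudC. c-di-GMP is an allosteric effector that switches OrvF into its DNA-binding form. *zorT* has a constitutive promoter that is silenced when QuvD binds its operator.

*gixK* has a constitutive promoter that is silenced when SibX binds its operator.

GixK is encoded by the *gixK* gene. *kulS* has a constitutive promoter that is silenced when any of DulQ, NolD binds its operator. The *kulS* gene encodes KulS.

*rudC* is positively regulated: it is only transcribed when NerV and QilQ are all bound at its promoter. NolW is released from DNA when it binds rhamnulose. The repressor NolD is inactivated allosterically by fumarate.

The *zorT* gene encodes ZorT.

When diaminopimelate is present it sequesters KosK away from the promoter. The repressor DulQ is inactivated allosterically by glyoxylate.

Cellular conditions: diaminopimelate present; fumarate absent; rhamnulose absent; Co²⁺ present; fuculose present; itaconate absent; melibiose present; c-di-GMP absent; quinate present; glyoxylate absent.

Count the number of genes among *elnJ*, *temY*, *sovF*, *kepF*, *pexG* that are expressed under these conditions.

1

Glyoxylate is absent, so DulQ is active.
Fumarate is absent, so NolD is active.
With repressor DulQ bound, *kulS* is not transcribed.
So KulS is not produced.
With no repressor bound, *elnJ* is transcribed.
→ *elnJ* is ON.
Melibiose is present, so NerV is active.
Quinate is present, so QilQ is active.
No repressor is bound and NerV and QilQ are active, so *rudC* is transcribed.
So RudC is produced and active.
Co²⁺ is present, so SibX is inactive.
With no repressor bound, *gixK* is transcribed.
So GixK is produced and active.
With repressor GixK bound, *temY* is not transcribed.
→ *temY* is OFF.
c-di-GMP is absent, so OrvF is inactive.
Fuculose is present, so CilL is active.
Required activator OrvF is absent, so *sovF* is not transcribed.
→ *sovF* is OFF.
Diaminopimelate is present, so KosK is inactive.
Rhamnulose is absent, so NolW is active.
With repressor NolW bound, *kepF* is not transcribed.
→ *kepF* is OFF.
Itaconate is absent, so QuvD is inactive.
With no repressor bound, *zorT* is transcribed.
So ZorT is produced and active.
With repressor ZorT bound, *pexG* is not transcribed.
→ *pexG* is OFF.
1 of the 5 genes is transcribed.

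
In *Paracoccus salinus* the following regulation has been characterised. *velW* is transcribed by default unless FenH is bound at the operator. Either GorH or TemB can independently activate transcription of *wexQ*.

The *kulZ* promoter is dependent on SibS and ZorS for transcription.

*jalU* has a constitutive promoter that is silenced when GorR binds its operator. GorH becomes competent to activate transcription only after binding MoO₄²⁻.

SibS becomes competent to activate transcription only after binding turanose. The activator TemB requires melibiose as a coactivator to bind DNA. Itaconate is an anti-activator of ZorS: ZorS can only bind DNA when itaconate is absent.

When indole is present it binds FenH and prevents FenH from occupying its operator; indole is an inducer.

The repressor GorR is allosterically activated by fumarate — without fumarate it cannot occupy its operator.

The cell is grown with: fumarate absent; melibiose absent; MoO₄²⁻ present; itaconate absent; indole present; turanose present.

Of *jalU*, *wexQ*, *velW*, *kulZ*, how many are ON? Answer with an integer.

4

Fumarate is absent, so GorR is inactive.
With no repressor bound, *jalU* is transcribed.
→ *jalU* is ON.
MoO₄²⁻ is present, so GorH is active.
Melibiose is absent, so TemB is inactive.
Activator GorH is present, so *wexQ* is transcribed.
→ *wexQ* is ON.
Indole is present, so FenH is inactive.
With no repressor bound, *velW* is transcribed.
→ *velW* is ON.
Turanose is present, so SibS is active.
Itaconate is absent, so ZorS is active.
No repressor is bound and SibS and ZorS are active, so *kulZ* is transcribed.
→ *kulZ* is ON.
4 of the 4 genes are transcribed.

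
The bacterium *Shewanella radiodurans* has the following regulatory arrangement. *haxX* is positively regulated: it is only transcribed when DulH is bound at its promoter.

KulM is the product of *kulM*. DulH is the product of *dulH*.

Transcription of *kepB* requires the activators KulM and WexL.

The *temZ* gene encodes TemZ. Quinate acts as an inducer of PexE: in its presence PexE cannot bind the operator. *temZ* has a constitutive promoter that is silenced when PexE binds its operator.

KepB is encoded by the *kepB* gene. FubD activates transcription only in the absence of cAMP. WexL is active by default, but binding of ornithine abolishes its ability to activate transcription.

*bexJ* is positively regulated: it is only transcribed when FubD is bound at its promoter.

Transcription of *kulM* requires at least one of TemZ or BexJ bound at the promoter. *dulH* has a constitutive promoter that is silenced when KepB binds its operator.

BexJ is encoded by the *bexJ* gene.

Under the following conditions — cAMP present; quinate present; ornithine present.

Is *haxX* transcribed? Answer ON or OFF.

ON

Quinate is present, so PexE is inactive.
With no repressor bound, *temZ* is transcribed.
So TemZ is produced and active.
cAMP is present, so FubD is inactive.
Required activator FubD is absent, so *bexJ* is not transcribed.
So BexJ is not produced.
Activator TemZ is present, so *kulM* is transcribed.
So KulM is produced and active.
Ornithine is present, so WexL is inactive.
Required activator WexL is absent, so *kepB* is not transcribed.
So KepB is not produced.
With no repressor bound, *dulH* is transcribed.
So DulH is produced and active.
No repressor is bound and DulH is active, so *haxX* is transcribed.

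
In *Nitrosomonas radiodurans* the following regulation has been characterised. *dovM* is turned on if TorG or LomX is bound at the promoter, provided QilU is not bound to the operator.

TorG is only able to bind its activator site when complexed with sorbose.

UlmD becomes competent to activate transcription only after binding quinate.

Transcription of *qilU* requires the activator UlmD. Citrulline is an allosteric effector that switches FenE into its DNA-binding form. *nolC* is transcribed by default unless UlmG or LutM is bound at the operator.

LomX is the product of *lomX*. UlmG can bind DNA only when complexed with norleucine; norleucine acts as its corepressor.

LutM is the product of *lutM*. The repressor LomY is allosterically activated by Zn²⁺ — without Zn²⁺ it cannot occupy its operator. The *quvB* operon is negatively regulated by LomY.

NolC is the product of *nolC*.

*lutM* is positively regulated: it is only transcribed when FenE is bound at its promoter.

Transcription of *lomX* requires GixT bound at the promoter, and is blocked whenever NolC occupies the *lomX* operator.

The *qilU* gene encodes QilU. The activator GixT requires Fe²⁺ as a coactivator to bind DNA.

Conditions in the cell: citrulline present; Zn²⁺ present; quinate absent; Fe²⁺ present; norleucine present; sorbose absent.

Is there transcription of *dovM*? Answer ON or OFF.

Quinate is absent, so UlmD is inactive.
Required activator UlmD is absent, so *qilU* is not transcribed.
So QilU is not produced.
Sorbose is absent, so TorG is inactive.
Norleucine is present, so UlmG is active.
Citrulline is present, so FenE is active.
No repressor is bound and FenE is active, so *lutM* is transcribed.
So LutM is produced and active.
With repressor UlmG bound, *nolC* is not transcribed.
So NolC is not produced.
Fe²⁺ is present, so GixT is active.
No repressor is bound and GixT is active, so *lomX* is transcribed.
So LomX is produced and active.
Activator LomX is present, so *dovM* is transcribed.

ON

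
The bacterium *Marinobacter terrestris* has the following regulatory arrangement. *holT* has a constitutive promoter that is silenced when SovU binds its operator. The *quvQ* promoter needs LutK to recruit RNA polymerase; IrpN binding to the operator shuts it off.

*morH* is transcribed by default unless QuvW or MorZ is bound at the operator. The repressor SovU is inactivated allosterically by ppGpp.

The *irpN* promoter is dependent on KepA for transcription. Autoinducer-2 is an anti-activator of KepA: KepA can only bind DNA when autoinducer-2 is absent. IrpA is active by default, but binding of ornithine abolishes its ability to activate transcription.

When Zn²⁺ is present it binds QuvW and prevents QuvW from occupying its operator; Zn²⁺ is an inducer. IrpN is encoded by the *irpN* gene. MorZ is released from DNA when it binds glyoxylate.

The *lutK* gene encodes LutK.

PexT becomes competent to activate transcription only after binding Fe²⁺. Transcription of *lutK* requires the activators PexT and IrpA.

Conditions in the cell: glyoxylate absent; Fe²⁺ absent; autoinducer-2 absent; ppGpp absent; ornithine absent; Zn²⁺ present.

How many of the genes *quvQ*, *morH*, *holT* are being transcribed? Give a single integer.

0

Fe²⁺ is absent, so PexT is inactive.
Ornithine is absent, so IrpA is active.
Required activator PexT is absent, so *lutK* is not transcribed.
So LutK is not produced.
Autoinducer-2 is absent, so KepA is active.
No repressor is bound and KepA is active, so *irpN* is transcribed.
So IrpN is produced and active.
With repressor IrpN bound, *quvQ* is not transcribed.
→ *quvQ* is OFF.
Zn²⁺ is present, so QuvW is inactive.
Glyoxylate is absent, so MorZ is active.
With repressor MorZ bound, *morH* is not transcribed.
→ *morH* is OFF.
ppGpp is absent, so SovU is active.
With repressor SovU bound, *holT* is not transcribed.
→ *holT* is OFF.
0 of the 3 genes are transcribed.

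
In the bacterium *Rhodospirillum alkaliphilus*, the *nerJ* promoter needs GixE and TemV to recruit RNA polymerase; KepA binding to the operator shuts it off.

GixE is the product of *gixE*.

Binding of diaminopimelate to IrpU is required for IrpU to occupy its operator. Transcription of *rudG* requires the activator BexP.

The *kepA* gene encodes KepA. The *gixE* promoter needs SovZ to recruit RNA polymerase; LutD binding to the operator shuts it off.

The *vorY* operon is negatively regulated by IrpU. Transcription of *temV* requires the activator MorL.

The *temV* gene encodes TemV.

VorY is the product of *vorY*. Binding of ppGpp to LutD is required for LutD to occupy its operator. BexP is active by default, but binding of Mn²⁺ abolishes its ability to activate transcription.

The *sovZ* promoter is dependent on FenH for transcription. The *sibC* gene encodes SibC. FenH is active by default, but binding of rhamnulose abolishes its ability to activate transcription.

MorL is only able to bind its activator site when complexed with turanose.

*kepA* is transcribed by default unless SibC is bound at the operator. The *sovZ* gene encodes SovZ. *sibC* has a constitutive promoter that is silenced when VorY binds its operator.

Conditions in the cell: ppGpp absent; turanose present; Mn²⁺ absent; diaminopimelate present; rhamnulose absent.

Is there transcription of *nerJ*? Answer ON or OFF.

ON

Diaminopimelate is present, so IrpU is active.
With repressor IrpU bound, *vorY* is not transcribed.
So VorY is not produced.
With no repressor bound, *sibC* is transcribed.
So SibC is produced and active.
With repressor SibC bound, *kepA* is not transcribed.
So KepA is not produced.
Rhamnulose is absent, so FenH is active.
No repressor is bound and FenH is active, so *sovZ* is transcribed.
So SovZ is produced and active.
ppGpp is absent, so LutD is inactive.
No repressor is bound and SovZ is active, so *gixE* is transcribed.
So GixE is produced and active.
Turanose is present, so MorL is active.
No repressor is bound and MorL is active, so *temV* is transcribed.
So TemV is produced and active.
No repressor is bound and GixE and TemV are active, so *nerJ* is transcribed.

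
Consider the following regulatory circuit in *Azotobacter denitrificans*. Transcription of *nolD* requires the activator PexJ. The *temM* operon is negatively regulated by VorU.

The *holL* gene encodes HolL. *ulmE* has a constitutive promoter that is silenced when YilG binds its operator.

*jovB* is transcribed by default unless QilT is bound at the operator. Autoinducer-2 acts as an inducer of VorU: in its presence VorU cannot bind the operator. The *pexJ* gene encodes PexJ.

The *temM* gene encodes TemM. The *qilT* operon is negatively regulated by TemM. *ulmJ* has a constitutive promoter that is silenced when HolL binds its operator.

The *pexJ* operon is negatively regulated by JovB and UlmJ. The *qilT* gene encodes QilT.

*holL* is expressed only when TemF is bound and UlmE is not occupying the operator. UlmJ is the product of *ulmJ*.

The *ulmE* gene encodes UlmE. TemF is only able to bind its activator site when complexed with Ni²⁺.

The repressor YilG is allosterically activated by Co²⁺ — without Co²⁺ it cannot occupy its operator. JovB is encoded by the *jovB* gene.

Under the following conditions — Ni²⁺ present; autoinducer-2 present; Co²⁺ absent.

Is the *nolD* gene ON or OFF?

OFF

Autoinducer-2 is present, so VorU is inactive.
With no repressor bound, *temM* is transcribed.
So TemM is produced and active.
With repressor TemM bound, *qilT* is not transcribed.
So QilT is not produced.
With no repressor bound, *jovB* is transcribed.
So JovB is produced and active.
Co²⁺ is absent, so YilG is inactive.
With no repressor bound, *ulmE* is transcribed.
So UlmE is produced and active.
Ni²⁺ is present, so TemF is active.
With repressor UlmE bound, *holL* is not transcribed.
So HolL is not produced.
With no repressor bound, *ulmJ* is transcribed.
So UlmJ is produced and active.
With repressor JovB bound, *pexJ* is not transcribed.
So PexJ is not produced.
Required activator PexJ is absent, so *nolD* is not transcribed.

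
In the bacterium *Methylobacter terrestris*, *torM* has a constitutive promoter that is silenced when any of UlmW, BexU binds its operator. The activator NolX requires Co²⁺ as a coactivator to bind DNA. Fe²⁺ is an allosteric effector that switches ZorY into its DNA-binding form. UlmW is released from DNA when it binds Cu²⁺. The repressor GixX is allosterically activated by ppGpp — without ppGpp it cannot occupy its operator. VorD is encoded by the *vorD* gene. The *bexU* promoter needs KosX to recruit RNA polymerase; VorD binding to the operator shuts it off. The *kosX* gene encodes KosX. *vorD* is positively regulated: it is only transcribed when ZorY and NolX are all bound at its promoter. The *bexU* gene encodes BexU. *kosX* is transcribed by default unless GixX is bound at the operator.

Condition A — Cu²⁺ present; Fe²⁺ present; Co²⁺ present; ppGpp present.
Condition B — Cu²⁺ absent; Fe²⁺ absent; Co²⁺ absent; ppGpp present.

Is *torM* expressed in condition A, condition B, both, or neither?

Condition A:
Cu²⁺ is present, so UlmW is inactive.
Fe²⁺ is present, so ZorY is active.
Co²⁺ is present, so NolX is active.
No repressor is bound and ZorY and NolX are active, so *vorD* is transcribed.
So VorD is produced and active.
ppGpp is present, so GixX is active.
With repressor GixX bound, *kosX* is not transcribed.
So KosX is not produced.
With repressor VorD bound, *bexU* is not transcribed.
So BexU is not produced.
With no repressor bound, *torM* is transcribed.
→ *torM* is ON in A.
Condition B:
Cu²⁺ is absent, so UlmW is active.
Fe²⁺ is absent, so ZorY is inactive.
Co²⁺ is absent, so NolX is inactive.
Required activator ZorY is absent, so *vorD* is not transcribed.
So VorD is not produced.
ppGpp is present, so GixX is active.
With repressor GixX bound, *kosX* is not transcribed.
So KosX is not produced.
Required activator KosX is absent, so *bexU* is not transcribed.
So BexU is not produced.
With repressor UlmW bound, *torM* is not transcribed.
→ *torM* is OFF in B.

A only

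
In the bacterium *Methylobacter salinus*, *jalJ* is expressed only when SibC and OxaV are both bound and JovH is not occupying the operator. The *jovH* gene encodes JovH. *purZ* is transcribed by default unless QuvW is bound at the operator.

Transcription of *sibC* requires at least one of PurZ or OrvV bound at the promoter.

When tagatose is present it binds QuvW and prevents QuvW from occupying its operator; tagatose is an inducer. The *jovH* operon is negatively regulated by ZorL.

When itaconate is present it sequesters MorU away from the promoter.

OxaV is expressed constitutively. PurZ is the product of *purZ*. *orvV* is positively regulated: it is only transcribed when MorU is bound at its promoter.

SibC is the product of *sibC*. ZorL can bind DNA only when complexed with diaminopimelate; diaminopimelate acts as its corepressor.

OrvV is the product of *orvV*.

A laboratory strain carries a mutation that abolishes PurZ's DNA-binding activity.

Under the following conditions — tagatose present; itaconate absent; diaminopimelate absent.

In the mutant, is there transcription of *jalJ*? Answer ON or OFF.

Diaminopimelate is absent, so ZorL is inactive.
With no repressor bound, *jovH* is transcribed.
So JovH is produced and active.
PurZ is non-functional in this strain, so it has no effect.
Itaconate is absent, so MorU is active.
No repressor is bound and MorU is active, so *orvV* is transcribed.
So OrvV is produced and active.
Activator OrvV is present, so *sibC* is transcribed.
So SibC is produced and active.
OxaV is produced constitutively and is active.
With repressor JovH bound, *jalJ* is not transcribed.

OFF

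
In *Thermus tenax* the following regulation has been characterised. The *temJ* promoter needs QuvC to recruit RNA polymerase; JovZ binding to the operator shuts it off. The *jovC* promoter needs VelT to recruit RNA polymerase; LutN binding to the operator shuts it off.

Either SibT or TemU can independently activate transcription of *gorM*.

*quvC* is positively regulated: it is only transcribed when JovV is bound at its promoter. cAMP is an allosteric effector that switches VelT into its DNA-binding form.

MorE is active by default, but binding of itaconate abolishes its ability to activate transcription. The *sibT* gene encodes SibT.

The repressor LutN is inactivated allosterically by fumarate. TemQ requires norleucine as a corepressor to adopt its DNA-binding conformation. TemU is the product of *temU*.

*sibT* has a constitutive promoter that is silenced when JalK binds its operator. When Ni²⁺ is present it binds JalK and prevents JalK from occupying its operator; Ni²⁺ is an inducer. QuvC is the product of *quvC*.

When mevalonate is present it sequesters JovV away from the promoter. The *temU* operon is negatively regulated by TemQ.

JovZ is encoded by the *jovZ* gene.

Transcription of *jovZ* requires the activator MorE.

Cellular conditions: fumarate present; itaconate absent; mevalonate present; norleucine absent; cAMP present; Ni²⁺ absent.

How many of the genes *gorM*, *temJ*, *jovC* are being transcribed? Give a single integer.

Ni²⁺ is absent, so JalK is active.
With repressor JalK bound, *sibT* is not transcribed.
So SibT is not produced.
Norleucine is absent, so TemQ is inactive.
With no repressor bound, *temU* is transcribed.
So TemU is produced and active.
Activator TemU is present, so *gorM* is transcribed.
→ *gorM* is ON.
Mevalonate is present, so JovV is inactive.
Required activator JovV is absent, so *quvC* is not transcribed.
So QuvC is not produced.
Itaconate is absent, so MorE is active.
No repressor is bound and MorE is active, so *jovZ* is transcribed.
So JovZ is produced and active.
With repressor JovZ bound, *temJ* is not transcribed.
→ *temJ* is OFF.
Fumarate is present, so LutN is inactive.
cAMP is present, so VelT is active.
No repressor is bound and VelT is active, so *jovC* is transcribed.
→ *jovC* is ON.
2 of the 3 genes are transcribed.

2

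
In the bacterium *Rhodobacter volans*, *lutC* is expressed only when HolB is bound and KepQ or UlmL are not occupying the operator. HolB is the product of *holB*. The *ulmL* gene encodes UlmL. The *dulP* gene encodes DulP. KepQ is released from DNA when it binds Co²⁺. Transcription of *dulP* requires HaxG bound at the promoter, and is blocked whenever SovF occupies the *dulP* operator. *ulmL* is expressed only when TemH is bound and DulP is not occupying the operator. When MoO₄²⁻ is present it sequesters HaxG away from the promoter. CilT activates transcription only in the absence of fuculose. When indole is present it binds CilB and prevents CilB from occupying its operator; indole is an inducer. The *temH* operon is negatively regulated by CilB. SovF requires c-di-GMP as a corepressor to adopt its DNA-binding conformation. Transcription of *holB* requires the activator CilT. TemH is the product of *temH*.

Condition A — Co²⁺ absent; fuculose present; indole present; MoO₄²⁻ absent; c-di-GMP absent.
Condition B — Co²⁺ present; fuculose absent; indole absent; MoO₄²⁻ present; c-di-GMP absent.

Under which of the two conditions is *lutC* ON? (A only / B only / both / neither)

Condition A:
Co²⁺ is absent, so KepQ is active.
Fuculose is present, so CilT is inactive.
Required activator CilT is absent, so *holB* is not transcribed.
So HolB is not produced.
Indole is present, so CilB is inactive.
With no repressor bound, *temH* is transcribed.
So TemH is produced and active.
MoO₄²⁻ is absent, so HaxG is active.
c-di-GMP is absent, so SovF is inactive.
No repressor is bound and HaxG is active, so *dulP* is transcribed.
So DulP is produced and active.
With repressor DulP bound, *ulmL* is not transcribed.
So UlmL is not produced.
With repressor KepQ bound, *lutC* is not transcribed.
→ *lutC* is OFF in A.
Condition B:
Co²⁺ is present, so KepQ is inactive.
Fuculose is absent, so CilT is active.
No repressor is bound and CilT is active, so *holB* is transcribed.
So HolB is produced and active.
Indole is absent, so CilB is active.
With repressor CilB bound, *temH* is not transcribed.
So TemH is not produced.
MoO₄²⁻ is present, so HaxG is inactive.
c-di-GMP is absent, so SovF is inactive.
Required activator HaxG is absent, so *dulP* is not transcribed.
So DulP is not produced.
Required activator TemH is absent, so *ulmL* is not transcribed.
So UlmL is not produced.
No repressor is bound and HolB is active, so *lutC* is transcribed.
→ *lutC* is ON in B.

B only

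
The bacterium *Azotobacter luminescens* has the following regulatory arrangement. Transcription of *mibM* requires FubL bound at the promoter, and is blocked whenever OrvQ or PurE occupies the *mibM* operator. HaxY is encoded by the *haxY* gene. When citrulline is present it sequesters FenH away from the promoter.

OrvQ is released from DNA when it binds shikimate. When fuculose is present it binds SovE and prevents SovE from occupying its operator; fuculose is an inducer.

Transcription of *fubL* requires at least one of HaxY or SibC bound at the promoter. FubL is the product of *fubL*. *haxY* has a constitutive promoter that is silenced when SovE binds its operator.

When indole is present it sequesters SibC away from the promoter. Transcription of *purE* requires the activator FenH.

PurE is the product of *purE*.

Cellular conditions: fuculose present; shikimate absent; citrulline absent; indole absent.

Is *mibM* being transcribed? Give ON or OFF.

OFF

Shikimate is absent, so OrvQ is active.
Fuculose is present, so SovE is inactive.
With no repressor bound, *haxY* is transcribed.
So HaxY is produced and active.
Indole is absent, so SibC is active.
Activator HaxY is present, so *fubL* is transcribed.
So FubL is produced and active.
Citrulline is absent, so FenH is active.
No repressor is bound and FenH is active, so *purE* is transcribed.
So PurE is produced and active.
With repressor OrvQ bound, *mibM* is not transcribed.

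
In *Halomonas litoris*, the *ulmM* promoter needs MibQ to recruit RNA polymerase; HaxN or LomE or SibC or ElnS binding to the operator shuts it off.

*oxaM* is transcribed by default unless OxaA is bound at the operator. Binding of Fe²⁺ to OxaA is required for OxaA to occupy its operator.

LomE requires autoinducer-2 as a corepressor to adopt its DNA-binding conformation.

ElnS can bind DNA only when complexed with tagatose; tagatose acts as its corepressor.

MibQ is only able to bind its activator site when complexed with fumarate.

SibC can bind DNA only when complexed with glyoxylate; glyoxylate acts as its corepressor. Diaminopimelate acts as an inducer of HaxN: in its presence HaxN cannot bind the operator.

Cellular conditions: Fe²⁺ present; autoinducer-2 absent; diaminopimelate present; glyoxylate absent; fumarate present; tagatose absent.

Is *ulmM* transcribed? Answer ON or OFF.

ON

Diaminopimelate is present, so HaxN is inactive.
Fumarate is present, so MibQ is active.
Autoinducer-2 is absent, so LomE is inactive.
Glyoxylate is absent, so SibC is inactive.
Tagatose is absent, so ElnS is inactive.
No repressor is bound and MibQ is active, so *ulmM* is transcribed.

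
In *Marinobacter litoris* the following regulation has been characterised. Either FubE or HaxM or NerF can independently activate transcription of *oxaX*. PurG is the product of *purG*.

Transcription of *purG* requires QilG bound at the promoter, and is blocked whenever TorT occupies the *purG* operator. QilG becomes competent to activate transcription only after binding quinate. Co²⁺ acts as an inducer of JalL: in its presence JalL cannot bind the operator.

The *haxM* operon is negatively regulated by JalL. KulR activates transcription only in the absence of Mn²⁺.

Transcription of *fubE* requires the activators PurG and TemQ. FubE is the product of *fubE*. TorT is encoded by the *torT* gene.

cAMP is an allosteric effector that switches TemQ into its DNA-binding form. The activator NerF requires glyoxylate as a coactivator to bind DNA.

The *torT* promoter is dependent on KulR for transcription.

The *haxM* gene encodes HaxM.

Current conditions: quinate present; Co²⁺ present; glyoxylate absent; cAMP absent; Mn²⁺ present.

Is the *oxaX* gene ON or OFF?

ON

Mn²⁺ is present, so KulR is inactive.
Required activator KulR is absent, so *torT* is not transcribed.
So TorT is not produced.
Quinate is present, so QilG is active.
No repressor is bound and QilG is active, so *purG* is transcribed.
So PurG is produced and active.
cAMP is absent, so TemQ is inactive.
Required activator TemQ is absent, so *fubE* is not transcribed.
So FubE is not produced.
Co²⁺ is present, so JalL is inactive.
With no repressor bound, *haxM* is transcribed.
So HaxM is produced and active.
Glyoxylate is absent, so NerF is inactive.
Activator HaxM is present, so *oxaX* is transcribed.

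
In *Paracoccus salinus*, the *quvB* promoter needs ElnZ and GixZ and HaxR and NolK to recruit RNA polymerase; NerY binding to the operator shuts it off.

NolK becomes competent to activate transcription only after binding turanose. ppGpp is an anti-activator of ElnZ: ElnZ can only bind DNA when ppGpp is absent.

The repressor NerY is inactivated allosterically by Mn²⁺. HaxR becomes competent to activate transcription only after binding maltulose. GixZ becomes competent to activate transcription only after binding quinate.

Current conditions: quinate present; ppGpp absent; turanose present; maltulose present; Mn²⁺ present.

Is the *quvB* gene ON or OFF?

ppGpp is absent, so ElnZ is active.
Quinate is present, so GixZ is active.
Mn²⁺ is present, so NerY is inactive.
Maltulose is present, so HaxR is active.
Turanose is present, so NolK is active.
No repressor is bound and ElnZ and GixZ and HaxR and NolK are active, so *quvB* is transcribed.

ON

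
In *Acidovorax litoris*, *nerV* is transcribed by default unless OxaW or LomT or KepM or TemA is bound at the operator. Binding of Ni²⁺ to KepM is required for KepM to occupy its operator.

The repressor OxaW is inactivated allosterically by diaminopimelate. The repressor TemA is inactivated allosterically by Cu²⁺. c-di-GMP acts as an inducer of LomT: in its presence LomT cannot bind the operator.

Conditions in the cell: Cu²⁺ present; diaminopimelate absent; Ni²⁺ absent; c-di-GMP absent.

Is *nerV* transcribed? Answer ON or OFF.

Diaminopimelate is absent, so OxaW is active.
c-di-GMP is absent, so LomT is active.
Ni²⁺ is absent, so KepM is inactive.
Cu²⁺ is present, so TemA is inactive.
With repressor OxaW bound, *nerV* is not transcribed.

OFF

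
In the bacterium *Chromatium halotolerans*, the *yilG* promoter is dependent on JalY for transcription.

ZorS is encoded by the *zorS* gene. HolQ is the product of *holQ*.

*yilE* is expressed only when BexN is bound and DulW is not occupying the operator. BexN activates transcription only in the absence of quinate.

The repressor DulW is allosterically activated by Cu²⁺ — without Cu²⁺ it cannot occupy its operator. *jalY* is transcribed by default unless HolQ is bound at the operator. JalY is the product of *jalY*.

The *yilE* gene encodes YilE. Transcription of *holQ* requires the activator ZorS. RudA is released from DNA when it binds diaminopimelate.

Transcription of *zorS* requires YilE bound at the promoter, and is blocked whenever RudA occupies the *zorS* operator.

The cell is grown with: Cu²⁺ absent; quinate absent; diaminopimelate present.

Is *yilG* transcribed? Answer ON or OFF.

Cu²⁺ is absent, so DulW is inactive.
Quinate is absent, so BexN is active.
No repressor is bound and BexN is active, so *yilE* is transcribed.
So YilE is produced and active.
Diaminopimelate is present, so RudA is inactive.
No repressor is bound and YilE is active, so *zorS* is transcribed.
So ZorS is produced and active.
No repressor is bound and ZorS is active, so *holQ* is transcribed.
So HolQ is produced and active.
With repressor HolQ bound, *jalY* is not transcribed.
So JalY is not produced.
Required activator JalY is absent, so *yilG* is not transcribed.

OFF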